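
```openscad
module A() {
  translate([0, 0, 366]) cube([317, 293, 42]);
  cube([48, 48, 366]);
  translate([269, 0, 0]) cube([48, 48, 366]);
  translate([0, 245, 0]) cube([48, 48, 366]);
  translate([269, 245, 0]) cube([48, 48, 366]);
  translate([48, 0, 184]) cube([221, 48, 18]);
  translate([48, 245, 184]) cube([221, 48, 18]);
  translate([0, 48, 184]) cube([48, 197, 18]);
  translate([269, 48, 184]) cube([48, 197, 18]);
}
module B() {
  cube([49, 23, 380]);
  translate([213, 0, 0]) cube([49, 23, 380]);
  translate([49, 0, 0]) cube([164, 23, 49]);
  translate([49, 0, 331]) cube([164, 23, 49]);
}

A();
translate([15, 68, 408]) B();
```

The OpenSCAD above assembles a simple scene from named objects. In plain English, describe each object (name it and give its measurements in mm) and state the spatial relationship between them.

A is a four-legged stool. The seat is a 317×293×42 mm slab whose top surface is at z = 408 mm; four square legs, each 48×48 mm in cross-section, run from the floor (z = 0) to the underside of the seat, each flush with a corner of the seat. Four stretchers, 48 mm wide and 18 mm tall, connect adjacent legs with their undersides at z = 184 mm, each running between the inner faces of the legs it joins and aligned with the legs' outer faces on the other axis.

B is a picture frame with a 164×282 mm rectangular opening (x by z) and a uniform 49 mm border on every side. Frame depth is 23 mm along y. It is built from two vertical stiles running the full outside height and two horizontal rails spanning the gap between the stiles.

The picture frame is on top of the stool.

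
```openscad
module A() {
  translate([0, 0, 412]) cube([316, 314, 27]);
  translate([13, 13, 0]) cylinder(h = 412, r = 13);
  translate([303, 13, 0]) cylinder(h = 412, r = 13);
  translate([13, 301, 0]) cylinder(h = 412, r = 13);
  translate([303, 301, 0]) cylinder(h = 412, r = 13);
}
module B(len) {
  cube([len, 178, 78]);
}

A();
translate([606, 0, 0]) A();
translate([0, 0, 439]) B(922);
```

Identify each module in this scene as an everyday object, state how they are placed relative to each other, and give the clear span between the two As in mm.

A is a stool. B is a beam. A beam spans the tops of two stools. The clear span between the two stools is 290 mm.

Second stool starts at x = 606; first ends at x = 316; clear span = 606 − 316 = 290 mm.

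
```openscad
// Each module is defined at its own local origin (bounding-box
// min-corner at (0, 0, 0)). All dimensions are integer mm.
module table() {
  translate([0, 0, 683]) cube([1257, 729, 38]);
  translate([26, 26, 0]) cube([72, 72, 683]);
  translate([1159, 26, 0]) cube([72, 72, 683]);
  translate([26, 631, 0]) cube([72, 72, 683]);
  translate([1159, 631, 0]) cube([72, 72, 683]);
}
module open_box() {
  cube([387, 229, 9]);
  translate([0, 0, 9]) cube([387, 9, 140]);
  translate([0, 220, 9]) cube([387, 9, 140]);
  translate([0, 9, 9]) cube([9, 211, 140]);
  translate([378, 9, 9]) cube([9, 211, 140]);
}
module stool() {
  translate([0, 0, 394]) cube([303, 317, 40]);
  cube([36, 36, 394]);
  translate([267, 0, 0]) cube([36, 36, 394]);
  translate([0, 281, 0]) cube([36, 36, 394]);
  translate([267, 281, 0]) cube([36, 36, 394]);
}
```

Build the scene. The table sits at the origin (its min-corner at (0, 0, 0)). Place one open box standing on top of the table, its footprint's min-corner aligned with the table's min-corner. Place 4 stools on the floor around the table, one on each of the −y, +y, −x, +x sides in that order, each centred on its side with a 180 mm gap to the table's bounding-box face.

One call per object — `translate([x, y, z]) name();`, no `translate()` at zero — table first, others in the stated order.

table();
translate([0, 0, 721]) open_box();
translate([477, -497, 0]) stool();
translate([477, 909, 0]) stool();
translate([-483, 206, 0]) stool();
translate([1437, 206, 0]) stool();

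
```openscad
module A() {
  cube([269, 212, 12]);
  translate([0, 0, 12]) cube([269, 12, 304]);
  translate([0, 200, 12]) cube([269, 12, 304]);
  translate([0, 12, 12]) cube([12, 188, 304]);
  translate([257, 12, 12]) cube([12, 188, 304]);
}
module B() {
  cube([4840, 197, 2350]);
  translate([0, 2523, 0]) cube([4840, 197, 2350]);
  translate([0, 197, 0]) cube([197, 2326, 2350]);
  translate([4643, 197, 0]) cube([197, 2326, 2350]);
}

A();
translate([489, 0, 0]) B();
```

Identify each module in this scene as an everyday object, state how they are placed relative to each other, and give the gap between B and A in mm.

A is an open box. B is a house frame. The house frame is on the floor beside the open box on its +x side. The gap between the house frame and the open box is 220 mm.

The house frame's nearest face is 220 mm from the open box's +x face.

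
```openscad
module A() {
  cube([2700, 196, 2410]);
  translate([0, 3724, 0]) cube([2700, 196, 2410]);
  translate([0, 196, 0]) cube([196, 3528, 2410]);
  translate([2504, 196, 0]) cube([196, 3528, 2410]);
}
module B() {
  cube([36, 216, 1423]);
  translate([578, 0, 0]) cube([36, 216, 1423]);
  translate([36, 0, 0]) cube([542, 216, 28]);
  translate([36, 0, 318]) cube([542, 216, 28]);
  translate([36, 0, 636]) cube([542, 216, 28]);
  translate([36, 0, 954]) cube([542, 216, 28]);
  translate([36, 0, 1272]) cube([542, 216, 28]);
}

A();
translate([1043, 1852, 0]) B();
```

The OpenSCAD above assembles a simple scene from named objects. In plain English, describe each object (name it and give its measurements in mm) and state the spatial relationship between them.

A is a box-shaped house frame (walls only): outside footprint 2700×3920 mm, wall height 2410 mm, wall thickness 196 mm. The two y-facing walls run the full x-width; the two x-facing walls fit between the inner faces of the y-facing walls.

B is an open bookshelf. Two side panels, each 36 mm thick, 216 mm deep and 1423 mm tall, stand 614 mm apart (outside-to-outside). Between them sit 5 shelves, each 28 mm thick and 216 mm deep, spanning the full gap between the sides. The bottom shelf rests on the floor (its underside at z = 0) and the clear gap between one shelf's top and the next shelf's underside is 290 mm.

The bookshelf sits inside the house frame, centred.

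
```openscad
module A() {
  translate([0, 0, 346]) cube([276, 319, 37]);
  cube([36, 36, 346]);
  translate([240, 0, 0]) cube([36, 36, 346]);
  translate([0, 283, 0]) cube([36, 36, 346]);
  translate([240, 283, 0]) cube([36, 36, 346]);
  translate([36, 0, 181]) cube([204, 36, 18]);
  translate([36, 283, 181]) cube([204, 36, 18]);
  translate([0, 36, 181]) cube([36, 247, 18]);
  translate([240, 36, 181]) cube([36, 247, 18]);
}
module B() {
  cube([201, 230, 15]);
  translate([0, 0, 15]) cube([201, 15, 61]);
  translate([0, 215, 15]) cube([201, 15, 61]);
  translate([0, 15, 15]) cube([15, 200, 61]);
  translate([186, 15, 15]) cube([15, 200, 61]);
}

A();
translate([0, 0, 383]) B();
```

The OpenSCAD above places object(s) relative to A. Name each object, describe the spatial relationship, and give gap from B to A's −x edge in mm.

The open box's min-x is at 0; the stool's min-x is 0; gap = 0 mm.

A is a stool. B is an open box. The open box is on top of the stool. The gap from the open box to the stool's −x edge is 0 mm.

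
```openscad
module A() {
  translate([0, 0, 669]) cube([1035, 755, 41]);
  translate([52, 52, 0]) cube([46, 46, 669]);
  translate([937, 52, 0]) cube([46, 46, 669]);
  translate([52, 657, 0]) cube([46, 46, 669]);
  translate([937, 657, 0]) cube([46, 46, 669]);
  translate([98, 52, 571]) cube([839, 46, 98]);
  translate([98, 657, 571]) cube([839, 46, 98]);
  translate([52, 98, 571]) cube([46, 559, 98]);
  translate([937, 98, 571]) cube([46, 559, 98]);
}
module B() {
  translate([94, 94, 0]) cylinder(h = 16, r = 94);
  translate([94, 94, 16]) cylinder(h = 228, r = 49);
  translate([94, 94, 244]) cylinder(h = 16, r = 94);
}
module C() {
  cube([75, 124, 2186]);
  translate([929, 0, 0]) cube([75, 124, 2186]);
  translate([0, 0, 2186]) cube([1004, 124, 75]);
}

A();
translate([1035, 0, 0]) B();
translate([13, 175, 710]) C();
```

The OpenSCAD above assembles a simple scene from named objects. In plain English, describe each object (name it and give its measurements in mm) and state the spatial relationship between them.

A is a rectangular dining table. The top is 1035×755×41 mm with its upper surface at z = 710 mm. It stands on four 46×46 mm square legs, each inset 52 mm from the nearest pair of top edges, running from the floor to the underside of the top. Four apron rails, 46 mm thick and 98 mm tall, run between adjacent legs with their top edges flush with the underside of the top and their outer faces flush with the legs' outer faces.

B is a spool: two coaxial disc flanges of radius 94 mm and thickness 16 mm, joined by a core cylinder of radius 49 mm and height 228 mm. The lower flange rests on z = 0 and the three cylinders share a vertical axis.

C is a door frame. The clear opening is 854 mm wide and 2186 mm high. Two 75 mm wide jambs, 124 mm deep, stand either side of the opening from the floor to the top of the opening. A 75 mm thick head sits across the top of both jambs, spanning the full outside width of the frame.

The spool is against the table's +x side, with their −y faces flush. The door frame is on top of the table.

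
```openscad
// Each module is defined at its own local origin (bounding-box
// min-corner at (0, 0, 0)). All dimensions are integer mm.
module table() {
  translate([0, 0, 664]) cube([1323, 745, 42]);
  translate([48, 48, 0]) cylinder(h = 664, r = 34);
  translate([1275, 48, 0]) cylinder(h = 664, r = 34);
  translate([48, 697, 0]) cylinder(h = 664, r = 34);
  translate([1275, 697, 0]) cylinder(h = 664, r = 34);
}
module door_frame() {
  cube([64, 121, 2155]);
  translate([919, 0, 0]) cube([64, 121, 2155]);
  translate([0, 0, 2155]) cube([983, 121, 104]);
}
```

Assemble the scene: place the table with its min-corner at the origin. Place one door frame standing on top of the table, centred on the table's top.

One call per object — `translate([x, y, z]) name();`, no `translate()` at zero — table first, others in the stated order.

table();
translate([170, 312, 706]) door_frame();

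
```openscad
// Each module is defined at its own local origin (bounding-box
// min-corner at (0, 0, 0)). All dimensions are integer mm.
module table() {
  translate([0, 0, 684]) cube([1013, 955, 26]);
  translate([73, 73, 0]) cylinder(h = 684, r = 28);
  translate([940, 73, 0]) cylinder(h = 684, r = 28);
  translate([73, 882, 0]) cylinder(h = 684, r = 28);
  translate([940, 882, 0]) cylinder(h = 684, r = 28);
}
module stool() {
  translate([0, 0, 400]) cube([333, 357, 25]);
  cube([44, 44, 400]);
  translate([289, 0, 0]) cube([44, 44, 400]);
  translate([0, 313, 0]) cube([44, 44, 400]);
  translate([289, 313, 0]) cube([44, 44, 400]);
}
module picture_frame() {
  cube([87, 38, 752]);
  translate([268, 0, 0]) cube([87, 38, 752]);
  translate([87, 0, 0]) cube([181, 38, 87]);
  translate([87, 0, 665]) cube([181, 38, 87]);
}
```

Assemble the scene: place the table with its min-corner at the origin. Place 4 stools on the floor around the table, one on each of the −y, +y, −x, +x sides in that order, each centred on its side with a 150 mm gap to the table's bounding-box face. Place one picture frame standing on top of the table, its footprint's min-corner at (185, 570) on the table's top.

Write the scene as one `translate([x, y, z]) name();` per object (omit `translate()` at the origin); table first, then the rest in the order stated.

table();
translate([340, -507, 0]) stool();
translate([340, 1105, 0]) stool();
translate([-483, 299, 0]) stool();
translate([1163, 299, 0]) stool();
translate([185, 570, 710]) picture_frame();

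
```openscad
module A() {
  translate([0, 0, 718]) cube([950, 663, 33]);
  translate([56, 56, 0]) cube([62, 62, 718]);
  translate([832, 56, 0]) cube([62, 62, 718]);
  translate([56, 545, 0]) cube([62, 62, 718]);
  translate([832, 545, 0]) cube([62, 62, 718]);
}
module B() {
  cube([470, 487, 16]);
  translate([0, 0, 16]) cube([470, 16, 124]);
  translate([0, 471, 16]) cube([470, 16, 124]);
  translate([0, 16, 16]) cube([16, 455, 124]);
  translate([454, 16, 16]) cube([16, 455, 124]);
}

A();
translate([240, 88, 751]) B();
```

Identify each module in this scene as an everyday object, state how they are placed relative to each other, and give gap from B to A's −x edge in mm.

The open box's min-x is at 240; the table's min-x is 0; gap = 240 mm.

A is a table. B is an open box. The open box is on top of the table, centred. The gap from the open box to the table's −x edge is 240 mm.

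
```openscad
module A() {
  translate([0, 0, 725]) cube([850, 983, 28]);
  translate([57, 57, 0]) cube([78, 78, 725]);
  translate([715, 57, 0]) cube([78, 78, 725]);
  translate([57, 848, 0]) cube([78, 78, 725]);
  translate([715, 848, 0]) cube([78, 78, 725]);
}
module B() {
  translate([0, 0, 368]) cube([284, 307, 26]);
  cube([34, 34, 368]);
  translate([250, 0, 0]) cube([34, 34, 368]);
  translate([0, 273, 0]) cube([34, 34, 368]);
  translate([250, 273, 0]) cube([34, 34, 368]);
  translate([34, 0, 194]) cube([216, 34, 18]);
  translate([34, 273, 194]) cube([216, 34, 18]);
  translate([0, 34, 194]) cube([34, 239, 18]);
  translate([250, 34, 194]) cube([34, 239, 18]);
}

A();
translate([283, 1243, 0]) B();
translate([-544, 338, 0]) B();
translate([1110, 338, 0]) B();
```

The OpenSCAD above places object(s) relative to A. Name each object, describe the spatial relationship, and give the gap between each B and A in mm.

Each stool's nearest face is 260 mm from the table's bounding box.

A is a table. B is a stool. Three stools sit around the table at the +y, −x, +x sides. The gap between each stool and the table is 260 mm.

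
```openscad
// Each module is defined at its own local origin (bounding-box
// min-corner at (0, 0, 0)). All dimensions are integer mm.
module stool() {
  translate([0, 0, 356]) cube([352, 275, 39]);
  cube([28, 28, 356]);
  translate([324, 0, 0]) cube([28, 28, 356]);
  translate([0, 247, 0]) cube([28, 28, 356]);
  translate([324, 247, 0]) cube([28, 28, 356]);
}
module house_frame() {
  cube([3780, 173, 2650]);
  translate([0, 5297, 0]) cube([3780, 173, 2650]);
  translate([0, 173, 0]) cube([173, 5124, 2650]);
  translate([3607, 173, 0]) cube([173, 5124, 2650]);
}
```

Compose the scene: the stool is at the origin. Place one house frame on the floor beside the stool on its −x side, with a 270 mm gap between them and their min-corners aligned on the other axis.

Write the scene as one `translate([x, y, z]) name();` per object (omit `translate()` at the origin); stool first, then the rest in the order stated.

stool();
translate([-4050, 0, 0]) house_frame();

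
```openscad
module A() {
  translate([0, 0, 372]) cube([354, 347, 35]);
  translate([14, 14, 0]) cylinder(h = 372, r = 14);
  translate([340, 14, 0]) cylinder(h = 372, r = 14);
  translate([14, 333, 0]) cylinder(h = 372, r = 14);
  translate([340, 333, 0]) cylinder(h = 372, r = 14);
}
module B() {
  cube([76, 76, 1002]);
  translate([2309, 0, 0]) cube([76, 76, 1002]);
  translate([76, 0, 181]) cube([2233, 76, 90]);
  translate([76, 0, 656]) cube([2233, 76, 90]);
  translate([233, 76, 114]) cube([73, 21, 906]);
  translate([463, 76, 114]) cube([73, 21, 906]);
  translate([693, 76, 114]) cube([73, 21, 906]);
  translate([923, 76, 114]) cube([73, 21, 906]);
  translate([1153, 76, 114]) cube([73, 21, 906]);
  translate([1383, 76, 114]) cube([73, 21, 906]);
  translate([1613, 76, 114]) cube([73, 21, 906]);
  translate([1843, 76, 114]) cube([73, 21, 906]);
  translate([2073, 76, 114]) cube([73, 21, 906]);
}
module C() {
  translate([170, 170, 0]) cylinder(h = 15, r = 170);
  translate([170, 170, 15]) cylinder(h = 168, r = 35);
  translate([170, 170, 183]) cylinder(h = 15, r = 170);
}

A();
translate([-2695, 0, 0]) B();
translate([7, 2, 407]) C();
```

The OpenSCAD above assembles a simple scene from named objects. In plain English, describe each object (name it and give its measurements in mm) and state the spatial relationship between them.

A is a four-legged stool. The seat is 354×347 mm, 35 mm thick, top at z = 407 mm. It stands on four round legs, each 28 mm in diameter, from z = 0 to the seat underside, each leg's axis is inset half a diameter from the nearest pair of seat edges (so the leg's bounding box is flush with the corner).

B is a fence section. Two 76×76 mm posts, 1002 mm tall, stand on the floor with a clear span of 2233 mm between their inner faces. Two horizontal rails of 76×90 mm section span the gap between the posts with their undersides at z = 181 mm and z = 656 mm, flush with the posts' −y face. 9 pickets, each 73 mm wide, 21 mm thick and 906 mm tall, are fixed to the +y face of the rails with their bottoms at z = 114 mm, evenly spaced across the span with equal gaps (rounded down to the nearest mm) at the −x end and between each pair — any rounding remainder accumulates at the +x end.

C is a spool: two coaxial disc flanges of radius 170 mm and thickness 15 mm, joined by a core cylinder of radius 35 mm and height 168 mm. The lower flange rests on z = 0 and the three cylinders share a vertical axis.

The fence section is on the floor beside the stool on its −x side. The spool is on top of the stool.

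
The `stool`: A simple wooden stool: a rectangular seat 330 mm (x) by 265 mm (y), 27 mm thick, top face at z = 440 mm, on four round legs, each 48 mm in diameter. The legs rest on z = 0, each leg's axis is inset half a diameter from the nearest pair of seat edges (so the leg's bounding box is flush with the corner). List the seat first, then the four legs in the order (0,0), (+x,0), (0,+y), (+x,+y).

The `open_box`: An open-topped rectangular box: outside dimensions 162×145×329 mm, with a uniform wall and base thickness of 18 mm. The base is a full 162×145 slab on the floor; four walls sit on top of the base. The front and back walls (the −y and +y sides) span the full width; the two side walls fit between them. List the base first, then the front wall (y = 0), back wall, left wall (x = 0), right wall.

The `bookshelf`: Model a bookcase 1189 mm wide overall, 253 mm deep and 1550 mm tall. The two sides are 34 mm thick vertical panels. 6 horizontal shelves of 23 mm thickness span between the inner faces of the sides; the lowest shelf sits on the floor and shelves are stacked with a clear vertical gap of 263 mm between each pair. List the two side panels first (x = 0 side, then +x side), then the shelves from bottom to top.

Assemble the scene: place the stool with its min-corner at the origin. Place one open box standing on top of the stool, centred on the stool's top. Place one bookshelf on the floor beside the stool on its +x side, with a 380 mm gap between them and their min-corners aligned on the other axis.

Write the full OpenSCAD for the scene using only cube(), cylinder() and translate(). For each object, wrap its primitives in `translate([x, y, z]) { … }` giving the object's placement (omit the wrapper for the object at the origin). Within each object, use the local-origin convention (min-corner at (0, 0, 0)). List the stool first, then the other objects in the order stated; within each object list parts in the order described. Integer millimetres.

translate([0, 0, 413]) cube([330, 265, 27]);
translate([24, 24, 0]) cylinder(h = 413, r = 24);
translate([306, 24, 0]) cylinder(h = 413, r = 24);
translate([24, 241, 0]) cylinder(h = 413, r = 24);
translate([306, 241, 0]) cylinder(h = 413, r = 24);
translate([84, 60, 440]) {
  cube([162, 145, 18]);
  translate([0, 0, 18]) cube([162, 18, 311]);
  translate([0, 127, 18]) cube([162, 18, 311]);
  translate([0, 18, 18]) cube([18, 109, 311]);
  translate([144, 18, 18]) cube([18, 109, 311]);
}
translate([710, 0, 0]) {
  cube([34, 253, 1550]);
  translate([1155, 0, 0]) cube([34, 253, 1550]);
  translate([34, 0, 0]) cube([1121, 253, 23]);
  translate([34, 0, 286]) cube([1121, 253, 23]);
  translate([34, 0, 572]) cube([1121, 253, 23]);
  translate([34, 0, 858]) cube([1121, 253, 23]);
  translate([34, 0, 1144]) cube([1121, 253, 23]);
  translate([34, 0, 1430]) cube([1121, 253, 23]);
}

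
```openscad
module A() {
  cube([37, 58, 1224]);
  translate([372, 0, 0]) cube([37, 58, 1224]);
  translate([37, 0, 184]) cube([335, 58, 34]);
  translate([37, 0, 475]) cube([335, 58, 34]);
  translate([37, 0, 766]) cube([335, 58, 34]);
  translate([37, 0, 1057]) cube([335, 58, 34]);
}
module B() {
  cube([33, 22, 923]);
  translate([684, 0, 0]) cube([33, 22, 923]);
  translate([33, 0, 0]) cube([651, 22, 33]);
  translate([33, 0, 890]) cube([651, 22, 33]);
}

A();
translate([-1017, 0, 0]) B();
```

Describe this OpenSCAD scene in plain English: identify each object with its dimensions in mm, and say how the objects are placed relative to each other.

A is a straight ladder. Two 37×58 mm vertical rails, 1224 mm tall, stand 409 mm apart (outside-to-outside) with their front faces coplanar on the −y side. 4 rungs, each 58 mm deep and 34 mm tall, span between the inner faces of the rails, front faces flush with the rails. The lowest rung's underside is at z = 184 mm and rungs are spaced 291 mm apart (underside to underside).

B is a rectangular picture frame lying in the x–z plane (depth along y). The opening is 651 mm wide (x) by 857 mm tall (z), surrounded by a border 33 mm wide on all four sides. The frame is 22 mm deep and is made of two full-height vertical stiles with two horizontal rails fitted between them.

The picture frame is on the floor beside the ladder on its −x side.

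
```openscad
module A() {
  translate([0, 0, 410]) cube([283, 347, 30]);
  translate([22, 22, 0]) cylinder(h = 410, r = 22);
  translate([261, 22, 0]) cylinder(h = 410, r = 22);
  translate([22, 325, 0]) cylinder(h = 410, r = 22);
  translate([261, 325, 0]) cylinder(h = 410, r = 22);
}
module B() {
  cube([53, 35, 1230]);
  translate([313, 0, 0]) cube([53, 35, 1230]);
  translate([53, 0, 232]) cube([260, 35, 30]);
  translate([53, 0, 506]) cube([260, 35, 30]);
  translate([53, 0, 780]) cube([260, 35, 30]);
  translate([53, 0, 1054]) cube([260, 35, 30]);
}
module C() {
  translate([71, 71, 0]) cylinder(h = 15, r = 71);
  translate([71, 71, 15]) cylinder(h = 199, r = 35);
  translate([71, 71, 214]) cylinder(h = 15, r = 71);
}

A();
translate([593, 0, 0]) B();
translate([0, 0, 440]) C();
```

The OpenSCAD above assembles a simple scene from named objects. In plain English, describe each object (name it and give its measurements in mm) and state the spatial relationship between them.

A is a four-legged stool. The seat is 283×347 mm, 30 mm thick, top at z = 440 mm. It stands on four round legs, each 44 mm in diameter, from z = 0 to the seat underside, each leg's axis is inset half a diameter from the nearest pair of seat edges (so the leg's bounding box is flush with the corner).

B is a wooden ladder with two side rails of 53×35 mm section and 1230 mm height, set 366 mm apart overall. Between them run 4 rectangular rungs (35 mm deep, 30 mm thick), front faces flush with the rails' −y face. The bottom of the first rung is 232 mm above the floor and each subsequent rung is 274 mm higher than the one below.

C is a spool: two coaxial disc flanges of radius 71 mm and thickness 15 mm, joined by a core cylinder of radius 35 mm and height 199 mm. The lower flange rests on z = 0 and the three cylinders share a vertical axis.

The ladder is on the floor beside the stool on its +x side. The spool is on top of the stool.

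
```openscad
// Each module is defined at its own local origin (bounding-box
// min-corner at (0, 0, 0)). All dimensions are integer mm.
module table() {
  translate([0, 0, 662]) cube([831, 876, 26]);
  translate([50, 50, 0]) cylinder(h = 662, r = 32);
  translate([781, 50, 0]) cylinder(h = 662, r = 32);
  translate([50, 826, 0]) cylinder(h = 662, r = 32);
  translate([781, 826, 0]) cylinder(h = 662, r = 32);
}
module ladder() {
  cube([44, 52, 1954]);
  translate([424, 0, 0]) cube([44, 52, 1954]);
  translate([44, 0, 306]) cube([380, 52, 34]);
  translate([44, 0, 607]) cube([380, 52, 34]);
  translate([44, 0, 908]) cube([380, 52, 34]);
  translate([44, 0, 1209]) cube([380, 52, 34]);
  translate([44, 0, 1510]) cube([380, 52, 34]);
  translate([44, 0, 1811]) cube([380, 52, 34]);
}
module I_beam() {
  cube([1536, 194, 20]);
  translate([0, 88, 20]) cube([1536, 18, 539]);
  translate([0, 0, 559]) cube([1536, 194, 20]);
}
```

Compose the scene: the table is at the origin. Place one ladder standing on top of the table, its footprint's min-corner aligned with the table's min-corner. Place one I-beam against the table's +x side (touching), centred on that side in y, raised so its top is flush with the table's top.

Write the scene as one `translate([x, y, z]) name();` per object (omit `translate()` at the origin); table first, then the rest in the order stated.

table();
translate([0, 0, 688]) ladder();
translate([831, 341, 109]) I_beam();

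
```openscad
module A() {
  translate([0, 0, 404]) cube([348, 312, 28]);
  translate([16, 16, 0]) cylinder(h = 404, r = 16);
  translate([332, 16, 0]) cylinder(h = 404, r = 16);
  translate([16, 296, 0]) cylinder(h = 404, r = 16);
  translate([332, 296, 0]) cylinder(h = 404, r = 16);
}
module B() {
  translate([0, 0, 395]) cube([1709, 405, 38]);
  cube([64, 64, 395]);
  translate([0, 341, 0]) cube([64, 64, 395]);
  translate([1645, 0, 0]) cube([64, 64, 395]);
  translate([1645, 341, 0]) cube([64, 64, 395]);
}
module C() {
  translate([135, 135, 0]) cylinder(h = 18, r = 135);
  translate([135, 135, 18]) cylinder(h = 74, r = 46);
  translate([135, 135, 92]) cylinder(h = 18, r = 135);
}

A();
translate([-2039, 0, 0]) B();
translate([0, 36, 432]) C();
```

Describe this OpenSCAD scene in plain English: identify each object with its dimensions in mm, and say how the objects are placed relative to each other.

A is a four-legged stool. The seat is a 348×312×28 mm slab whose top surface is at z = 432 mm; four round legs, each 32 mm in diameter, run from the floor (z = 0) to the underside of the seat, each leg's axis is inset half a diameter from the nearest pair of seat edges (so the leg's bounding box is flush with the corner).

B is a bench: a 1709×405 mm seat slab, 38 mm thick, top at z = 433 mm, on four 64×64 mm square legs flush with the seat corners and standing on z = 0.

C is a spool: two coaxial disc flanges of radius 135 mm and thickness 18 mm, joined by a core cylinder of radius 46 mm and height 74 mm. The lower flange rests on z = 0 and the three cylinders share a vertical axis.

The bench is on the floor beside the stool on its −x side. The spool is on top of the stool.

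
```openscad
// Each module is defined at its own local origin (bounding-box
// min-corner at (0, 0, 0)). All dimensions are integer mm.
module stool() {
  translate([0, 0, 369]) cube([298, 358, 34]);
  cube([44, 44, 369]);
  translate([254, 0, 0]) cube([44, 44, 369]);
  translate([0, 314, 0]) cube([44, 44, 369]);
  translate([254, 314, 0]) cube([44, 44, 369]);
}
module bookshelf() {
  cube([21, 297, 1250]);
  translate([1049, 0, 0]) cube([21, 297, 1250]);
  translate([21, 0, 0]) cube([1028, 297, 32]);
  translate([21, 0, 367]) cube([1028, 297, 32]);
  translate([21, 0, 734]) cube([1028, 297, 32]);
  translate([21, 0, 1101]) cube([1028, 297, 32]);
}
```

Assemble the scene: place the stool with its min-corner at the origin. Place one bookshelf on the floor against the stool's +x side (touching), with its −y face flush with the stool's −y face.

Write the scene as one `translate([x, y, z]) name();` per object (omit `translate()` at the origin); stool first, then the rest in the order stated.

stool();
translate([298, 0, 0]) bookshelf();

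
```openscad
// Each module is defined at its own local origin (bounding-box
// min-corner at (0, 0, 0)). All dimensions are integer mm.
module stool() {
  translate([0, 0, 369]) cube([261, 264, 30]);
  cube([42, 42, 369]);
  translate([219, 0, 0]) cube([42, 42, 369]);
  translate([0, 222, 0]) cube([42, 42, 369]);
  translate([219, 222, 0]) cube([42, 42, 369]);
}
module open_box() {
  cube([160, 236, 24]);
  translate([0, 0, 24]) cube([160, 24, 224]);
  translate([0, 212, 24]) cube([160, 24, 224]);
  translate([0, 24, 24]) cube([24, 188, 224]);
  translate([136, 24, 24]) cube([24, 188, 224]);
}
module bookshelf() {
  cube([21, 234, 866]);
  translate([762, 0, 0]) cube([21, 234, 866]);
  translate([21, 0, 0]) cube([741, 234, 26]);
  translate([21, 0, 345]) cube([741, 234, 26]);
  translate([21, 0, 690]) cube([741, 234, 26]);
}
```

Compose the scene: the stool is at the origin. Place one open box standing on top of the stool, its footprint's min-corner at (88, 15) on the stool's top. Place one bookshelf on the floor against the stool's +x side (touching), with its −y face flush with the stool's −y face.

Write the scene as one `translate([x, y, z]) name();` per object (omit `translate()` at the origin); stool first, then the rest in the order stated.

stool();
translate([88, 15, 399]) open_box();
translate([261, 0, 0]) bookshelf();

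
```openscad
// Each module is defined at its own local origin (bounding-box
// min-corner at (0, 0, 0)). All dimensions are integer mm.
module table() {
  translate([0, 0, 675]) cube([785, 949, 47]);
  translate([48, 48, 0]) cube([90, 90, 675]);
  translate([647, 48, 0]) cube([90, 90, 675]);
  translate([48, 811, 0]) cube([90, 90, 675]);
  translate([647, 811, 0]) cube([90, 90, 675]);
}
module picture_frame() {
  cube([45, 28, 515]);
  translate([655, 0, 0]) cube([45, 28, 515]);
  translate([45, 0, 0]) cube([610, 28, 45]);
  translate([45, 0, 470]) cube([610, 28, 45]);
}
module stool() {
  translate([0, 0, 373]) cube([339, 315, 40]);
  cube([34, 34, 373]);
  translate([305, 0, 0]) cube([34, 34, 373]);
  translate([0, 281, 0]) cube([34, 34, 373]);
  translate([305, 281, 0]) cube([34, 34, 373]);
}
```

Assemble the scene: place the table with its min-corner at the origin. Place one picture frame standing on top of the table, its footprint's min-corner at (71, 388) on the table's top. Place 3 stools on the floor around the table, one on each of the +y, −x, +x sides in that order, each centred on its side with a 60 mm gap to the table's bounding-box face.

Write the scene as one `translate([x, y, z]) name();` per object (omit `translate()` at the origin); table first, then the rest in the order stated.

table();
translate([71, 388, 722]) picture_frame();
translate([223, 1009, 0]) stool();
translate([-399, 317, 0]) stool();
translate([845, 317, 0]) stool();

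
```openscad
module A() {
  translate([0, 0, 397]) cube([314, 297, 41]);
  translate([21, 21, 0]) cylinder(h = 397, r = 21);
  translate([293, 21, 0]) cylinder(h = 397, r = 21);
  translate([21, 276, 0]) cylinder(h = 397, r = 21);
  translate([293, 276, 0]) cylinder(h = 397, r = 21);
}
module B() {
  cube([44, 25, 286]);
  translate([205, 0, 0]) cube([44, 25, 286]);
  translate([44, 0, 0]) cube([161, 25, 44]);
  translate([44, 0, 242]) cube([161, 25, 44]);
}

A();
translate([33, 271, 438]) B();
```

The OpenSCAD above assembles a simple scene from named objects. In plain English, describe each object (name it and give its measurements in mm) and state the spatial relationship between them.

A is a simple wooden stool: a rectangular seat 314 mm (x) by 297 mm (y), 41 mm thick, top face at z = 438 mm, on four round legs, each 42 mm in diameter. The legs rest on z = 0, each leg's axis is inset half a diameter from the nearest pair of seat edges (so the leg's bounding box is flush with the corner).

B is a rectangular picture frame lying in the x–z plane (depth along y). The opening is 161 mm wide (x) by 198 mm tall (z), surrounded by a border 44 mm wide on all four sides. The frame is 25 mm deep and is made of two full-height vertical stiles with two horizontal rails fitted between them.

The picture frame is on top of the stool.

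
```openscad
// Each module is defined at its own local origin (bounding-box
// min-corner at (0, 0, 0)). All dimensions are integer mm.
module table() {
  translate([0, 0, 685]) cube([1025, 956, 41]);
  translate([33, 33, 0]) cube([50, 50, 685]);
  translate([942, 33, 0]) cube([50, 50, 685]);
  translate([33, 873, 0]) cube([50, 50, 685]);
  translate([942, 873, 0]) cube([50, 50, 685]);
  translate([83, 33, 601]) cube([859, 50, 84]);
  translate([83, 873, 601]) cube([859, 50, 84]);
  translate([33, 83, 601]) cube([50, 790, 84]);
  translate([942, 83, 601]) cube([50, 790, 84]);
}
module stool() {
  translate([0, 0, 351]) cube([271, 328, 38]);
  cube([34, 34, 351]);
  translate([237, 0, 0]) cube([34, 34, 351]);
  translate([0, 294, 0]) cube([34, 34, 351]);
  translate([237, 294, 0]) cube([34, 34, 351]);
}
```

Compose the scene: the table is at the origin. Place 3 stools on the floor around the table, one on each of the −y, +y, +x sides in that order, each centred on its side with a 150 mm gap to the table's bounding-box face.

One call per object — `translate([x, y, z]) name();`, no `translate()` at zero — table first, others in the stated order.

table();
translate([377, -478, 0]) stool();
translate([377, 1106, 0]) stool();
translate([1175, 314, 0]) stool();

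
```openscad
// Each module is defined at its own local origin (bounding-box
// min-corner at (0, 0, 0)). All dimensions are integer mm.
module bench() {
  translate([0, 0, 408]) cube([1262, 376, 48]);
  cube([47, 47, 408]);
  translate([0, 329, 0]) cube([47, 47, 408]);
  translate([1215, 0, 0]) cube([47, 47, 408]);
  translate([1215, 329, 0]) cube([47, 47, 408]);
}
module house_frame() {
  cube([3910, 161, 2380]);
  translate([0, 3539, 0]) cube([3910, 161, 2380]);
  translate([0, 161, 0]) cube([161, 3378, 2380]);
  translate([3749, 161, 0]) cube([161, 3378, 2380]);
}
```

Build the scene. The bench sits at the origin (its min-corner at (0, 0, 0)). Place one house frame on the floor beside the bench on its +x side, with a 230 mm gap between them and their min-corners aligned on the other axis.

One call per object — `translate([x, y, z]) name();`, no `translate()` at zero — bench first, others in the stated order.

bench();
translate([1492, 0, 0]) house_frame();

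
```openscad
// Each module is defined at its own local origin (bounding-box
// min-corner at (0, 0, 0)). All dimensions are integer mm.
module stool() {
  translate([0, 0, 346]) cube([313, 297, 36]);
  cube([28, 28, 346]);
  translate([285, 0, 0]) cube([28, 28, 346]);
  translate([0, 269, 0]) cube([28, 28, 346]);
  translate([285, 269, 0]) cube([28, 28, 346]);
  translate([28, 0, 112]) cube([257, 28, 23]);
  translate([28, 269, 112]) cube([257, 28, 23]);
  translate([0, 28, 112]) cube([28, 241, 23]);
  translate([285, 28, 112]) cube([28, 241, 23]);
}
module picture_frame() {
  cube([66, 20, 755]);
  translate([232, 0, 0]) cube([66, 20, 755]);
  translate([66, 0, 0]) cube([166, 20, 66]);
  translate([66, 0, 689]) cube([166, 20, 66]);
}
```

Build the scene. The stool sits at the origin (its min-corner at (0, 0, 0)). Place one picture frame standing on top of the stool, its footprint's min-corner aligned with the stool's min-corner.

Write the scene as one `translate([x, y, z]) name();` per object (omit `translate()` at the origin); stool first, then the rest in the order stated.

stool();
translate([0, 0, 382]) picture_frame();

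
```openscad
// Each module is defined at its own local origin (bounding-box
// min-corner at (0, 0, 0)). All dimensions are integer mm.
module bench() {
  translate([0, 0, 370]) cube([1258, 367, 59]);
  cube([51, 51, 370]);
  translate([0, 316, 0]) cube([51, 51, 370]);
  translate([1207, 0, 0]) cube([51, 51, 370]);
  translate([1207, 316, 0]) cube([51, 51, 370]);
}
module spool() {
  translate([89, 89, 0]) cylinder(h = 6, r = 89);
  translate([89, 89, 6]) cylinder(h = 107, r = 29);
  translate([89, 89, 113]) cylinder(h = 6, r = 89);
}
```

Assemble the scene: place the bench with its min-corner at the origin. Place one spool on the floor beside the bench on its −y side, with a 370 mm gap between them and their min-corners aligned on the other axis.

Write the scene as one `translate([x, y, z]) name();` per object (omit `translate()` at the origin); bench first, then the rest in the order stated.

bench();
translate([0, -548, 0]) spool();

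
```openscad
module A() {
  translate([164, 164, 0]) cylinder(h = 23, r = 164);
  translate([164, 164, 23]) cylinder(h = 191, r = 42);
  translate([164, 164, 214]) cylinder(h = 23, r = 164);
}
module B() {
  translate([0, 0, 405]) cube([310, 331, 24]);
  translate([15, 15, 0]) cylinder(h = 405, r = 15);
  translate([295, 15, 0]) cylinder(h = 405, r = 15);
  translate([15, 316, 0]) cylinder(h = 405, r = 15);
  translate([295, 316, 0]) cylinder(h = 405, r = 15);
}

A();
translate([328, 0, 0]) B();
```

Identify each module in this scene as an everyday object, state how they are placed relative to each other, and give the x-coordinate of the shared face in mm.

The spool's +x face and the stool's −x face are both at x = 328 mm.

A is a spool. B is a stool. The stool is against the spool's +x side, with their −y faces flush. The x-coordinate of the shared face is 328 mm.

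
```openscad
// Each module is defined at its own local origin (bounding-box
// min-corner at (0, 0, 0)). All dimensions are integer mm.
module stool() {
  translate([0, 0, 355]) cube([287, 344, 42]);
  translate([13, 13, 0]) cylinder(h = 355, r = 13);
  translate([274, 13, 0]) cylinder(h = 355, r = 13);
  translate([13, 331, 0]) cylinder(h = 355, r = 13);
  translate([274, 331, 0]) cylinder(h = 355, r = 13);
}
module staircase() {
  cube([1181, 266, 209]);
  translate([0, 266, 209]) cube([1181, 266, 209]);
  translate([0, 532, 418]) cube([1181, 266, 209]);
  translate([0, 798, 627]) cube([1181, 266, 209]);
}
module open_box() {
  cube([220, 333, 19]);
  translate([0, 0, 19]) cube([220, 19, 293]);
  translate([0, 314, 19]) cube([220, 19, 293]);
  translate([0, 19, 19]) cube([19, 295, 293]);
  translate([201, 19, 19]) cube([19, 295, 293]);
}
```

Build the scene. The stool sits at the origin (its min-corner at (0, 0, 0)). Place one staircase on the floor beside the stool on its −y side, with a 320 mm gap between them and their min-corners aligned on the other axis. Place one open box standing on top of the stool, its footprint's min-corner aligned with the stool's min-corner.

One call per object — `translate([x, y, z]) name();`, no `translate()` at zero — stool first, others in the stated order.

stool();
translate([0, -1384, 0]) staircase();
translate([0, 0, 397]) open_box();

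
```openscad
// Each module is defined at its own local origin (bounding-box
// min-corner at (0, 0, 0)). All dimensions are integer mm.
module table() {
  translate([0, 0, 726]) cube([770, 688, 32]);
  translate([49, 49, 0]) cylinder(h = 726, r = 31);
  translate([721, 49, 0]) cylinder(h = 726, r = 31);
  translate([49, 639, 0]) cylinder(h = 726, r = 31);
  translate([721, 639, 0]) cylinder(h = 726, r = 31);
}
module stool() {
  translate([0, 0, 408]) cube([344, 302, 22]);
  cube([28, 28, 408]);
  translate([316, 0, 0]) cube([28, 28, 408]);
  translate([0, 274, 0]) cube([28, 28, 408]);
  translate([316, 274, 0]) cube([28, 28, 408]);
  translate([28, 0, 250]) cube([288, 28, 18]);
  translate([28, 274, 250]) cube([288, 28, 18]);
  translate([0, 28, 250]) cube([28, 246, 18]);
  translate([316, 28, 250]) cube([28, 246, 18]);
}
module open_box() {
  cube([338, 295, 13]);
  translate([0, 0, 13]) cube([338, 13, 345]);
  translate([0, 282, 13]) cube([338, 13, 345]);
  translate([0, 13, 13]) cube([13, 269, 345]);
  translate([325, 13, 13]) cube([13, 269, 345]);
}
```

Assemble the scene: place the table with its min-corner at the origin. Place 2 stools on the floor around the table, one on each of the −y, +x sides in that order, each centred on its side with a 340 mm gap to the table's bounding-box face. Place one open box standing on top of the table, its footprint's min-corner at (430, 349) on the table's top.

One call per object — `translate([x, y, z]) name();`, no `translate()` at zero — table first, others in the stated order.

table();
translate([213, -642, 0]) stool();
translate([1110, 193, 0]) stool();
translate([430, 349, 758]) open_box();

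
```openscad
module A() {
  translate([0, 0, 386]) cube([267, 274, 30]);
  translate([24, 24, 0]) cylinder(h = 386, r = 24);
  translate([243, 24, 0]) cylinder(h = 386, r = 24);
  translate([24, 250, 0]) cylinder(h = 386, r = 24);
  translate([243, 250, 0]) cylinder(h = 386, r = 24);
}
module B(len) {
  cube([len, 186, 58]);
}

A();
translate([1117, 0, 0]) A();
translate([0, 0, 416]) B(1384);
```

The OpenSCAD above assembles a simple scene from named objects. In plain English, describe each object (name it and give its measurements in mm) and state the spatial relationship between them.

A is a four-legged stool. The seat is 267×274 mm, 30 mm thick, top at z = 416 mm. It stands on four round legs, each 48 mm in diameter, from z = 0 to the seat underside, each leg's axis is inset half a diameter from the nearest pair of seat edges (so the leg's bounding box is flush with the corner).

B is a rectangular beam 1384 mm long (x), 186 mm deep (y), 58 mm thick (z).

The beam spans the tops of two stools placed 850 mm apart, resting at z = 416 mm.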